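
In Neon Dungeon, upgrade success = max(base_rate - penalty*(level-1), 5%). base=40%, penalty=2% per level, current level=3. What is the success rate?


raw_rate = 40 - 2 * (3 - 1)
= 40 - 2 * 2
= 40 - 4
= 36
Apply floor: max(36, 5) = 36%

36%


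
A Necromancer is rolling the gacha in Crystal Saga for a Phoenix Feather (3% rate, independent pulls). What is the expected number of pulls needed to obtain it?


Expected pulls for a geometric distribution = 1/p = 100 / rate%
= 100 / 3
= 33.33

33.33 pulls


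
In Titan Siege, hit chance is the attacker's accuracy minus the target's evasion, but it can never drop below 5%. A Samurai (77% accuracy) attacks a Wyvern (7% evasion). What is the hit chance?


accuracy - evasion = 77 - 7 = 70
Apply floor: max(70, 5) = 70
Hit chance = 70%

70%


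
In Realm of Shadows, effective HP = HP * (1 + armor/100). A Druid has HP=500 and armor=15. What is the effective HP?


EHP = 500 * (1 + 15/100)
= 500 * (1 + 0.15)
= 500 * 1.15
= 575.0

575.0 EHP


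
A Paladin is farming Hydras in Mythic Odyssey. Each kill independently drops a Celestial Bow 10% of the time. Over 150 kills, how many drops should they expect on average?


Expected drops = kills * (drop_rate / 100)
= 150 * (10 / 100)
= 150 * 0.1
= 15.0

15.0 drops


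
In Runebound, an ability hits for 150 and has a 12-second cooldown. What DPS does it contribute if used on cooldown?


DPS = damage / cooldown
= 150 / 12
= 12.50

12.50 DPS


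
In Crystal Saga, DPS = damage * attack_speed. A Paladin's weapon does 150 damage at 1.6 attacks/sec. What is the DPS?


DPS = damage * attack_speed
= 150 * 1.6
= 240.0

240.0 DPS


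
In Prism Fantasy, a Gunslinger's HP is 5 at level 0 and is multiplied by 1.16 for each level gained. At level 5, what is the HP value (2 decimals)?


value = base * growth^level
= 5 * 1.16^5
= 5 * 2.100342
= 10.50

10.50 HP


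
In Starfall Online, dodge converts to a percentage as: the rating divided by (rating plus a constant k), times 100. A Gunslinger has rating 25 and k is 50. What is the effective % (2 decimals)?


effective% = rating / (rating + k) * 100
= 25 / (25 + 50) * 100
= 25 / 75 * 100
= 0.333333 * 100
= 33.33%

33.33%


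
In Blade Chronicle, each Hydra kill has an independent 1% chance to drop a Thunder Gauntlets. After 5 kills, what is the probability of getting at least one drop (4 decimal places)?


P(at least one) = 1 - P(none) = 1 - (1-p)^n
p = 1/100 = 0.01
1 - p = 0.99
(1 - p)^5 = 0.99^5 = 0.950990
P(at least one) = 1 - 0.950990 = 0.0490

0.0490


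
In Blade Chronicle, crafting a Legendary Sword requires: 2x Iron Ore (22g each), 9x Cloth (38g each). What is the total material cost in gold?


Cost breakdown:
  Iron Ore: 2 * 22 = 44
  Cloth: 9 * 38 = 342
Total = 44 + 342 = 386

386 gold


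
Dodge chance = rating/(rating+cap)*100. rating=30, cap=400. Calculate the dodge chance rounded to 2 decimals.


dodge% = 30 / (30 + 400) * 100
= 30 / 430 * 100
= 0.069767 * 100
= 6.98%

6.98%


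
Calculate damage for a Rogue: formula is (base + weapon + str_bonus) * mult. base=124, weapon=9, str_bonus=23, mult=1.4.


Sum base + weapon + str = 124 + 9 + 23 = 156
Multiply by 1.4:
156 * 1.4 = 218.4

218.4 damage


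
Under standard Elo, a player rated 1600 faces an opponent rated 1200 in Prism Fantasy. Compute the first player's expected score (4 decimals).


Elo expected score: Ea = 1/(1 + 10^((Rb-Ra)/400))
Rb - Ra = 1200 - 1600 = -400
(Rb-Ra)/400 = -400/400 = -1.0
10^-1.0 = 0.1
Ea = 1/(1 + 0.1) = 1/1.1 = 0.9091

0.9091


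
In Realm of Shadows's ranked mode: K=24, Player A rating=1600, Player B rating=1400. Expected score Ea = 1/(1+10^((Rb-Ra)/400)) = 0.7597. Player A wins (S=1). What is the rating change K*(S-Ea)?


Elo update: delta = K * (S - Ea), where S = 1 (wins)
S - Ea = 1 - 0.7597 = 0.2403
Rating change = 24 * 0.2403
= 5.77

5.77 rating points


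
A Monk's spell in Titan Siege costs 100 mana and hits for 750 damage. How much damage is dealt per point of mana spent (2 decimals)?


Efficiency = damage / mana
= 750 / 100
= 7.50

7.50 dmg/mana


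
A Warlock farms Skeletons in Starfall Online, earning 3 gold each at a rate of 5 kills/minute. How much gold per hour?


Gold per minute = 3 * 5 = 15
Gold per hour = 15 * 60 = 900

900 gold/hour


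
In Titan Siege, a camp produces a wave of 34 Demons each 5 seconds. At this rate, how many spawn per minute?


Spawns per minute = count * (60 / interval)
= 34 * (60 / 5)
= 34 * 12.0
= 408.0

408.0 per minute


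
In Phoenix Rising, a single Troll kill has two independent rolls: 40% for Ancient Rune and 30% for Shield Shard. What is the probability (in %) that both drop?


For independent events, P(both) = P(A) * P(B)
= 40% * 30%
= 1200 / 100 %
= 12.0%

12.0%


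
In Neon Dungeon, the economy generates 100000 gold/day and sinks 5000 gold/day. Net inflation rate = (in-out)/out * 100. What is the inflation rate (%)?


Net gold = 100000 - 5000 = 95000
Inflation rate = net / sunk * 100 = 95000 / 5000 * 100
= 19.0 * 100
= 1900.00%

1900.00%


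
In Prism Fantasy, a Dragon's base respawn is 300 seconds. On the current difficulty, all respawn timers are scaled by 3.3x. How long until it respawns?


Respawn time = base * multiplier
= 300 * 3.3
= 990.0 seconds

990.0 seconds


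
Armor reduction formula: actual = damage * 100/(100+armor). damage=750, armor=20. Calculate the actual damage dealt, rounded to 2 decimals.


actual = 750 * 100 / (100 + 20)
= 750 * 100 / 120
= 75000 / 120
= 625.00

625.00 damage


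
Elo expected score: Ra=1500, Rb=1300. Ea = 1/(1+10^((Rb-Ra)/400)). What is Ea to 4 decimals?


Elo expected score: Ea = 1/(1 + 10^((Rb-Ra)/400))
Rb - Ra = 1300 - 1500 = -200
(Rb-Ra)/400 = -200/400 = -0.5
10^-0.5 = 0.316228
Ea = 1/(1 + 0.316228) = 1/1.316228 = 0.7597

0.7597


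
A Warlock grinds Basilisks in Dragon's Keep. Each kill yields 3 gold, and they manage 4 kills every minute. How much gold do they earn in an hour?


Gold per minute = 3 * 4 = 12
Gold per hour = 12 * 60 = 720

720 gold/hour


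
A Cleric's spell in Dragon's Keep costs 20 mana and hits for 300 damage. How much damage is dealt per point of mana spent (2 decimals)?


Efficiency = damage / mana
= 300 / 20
= 15.00

15.00 dmg/mana


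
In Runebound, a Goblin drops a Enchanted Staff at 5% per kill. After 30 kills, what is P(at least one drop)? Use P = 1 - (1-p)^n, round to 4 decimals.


P(at least one) = 1 - P(none) = 1 - (1-p)^n
p = 5/100 = 0.05
1 - p = 0.95
(1 - p)^30 = 0.95^30 = 0.214639
P(at least one) = 1 - 0.214639 = 0.7854

0.7854


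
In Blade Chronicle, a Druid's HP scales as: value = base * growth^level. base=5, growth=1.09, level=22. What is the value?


value = base * growth^level
= 5 * 1.09^22
= 5 * 6.6586
= 33.29

33.29 HP


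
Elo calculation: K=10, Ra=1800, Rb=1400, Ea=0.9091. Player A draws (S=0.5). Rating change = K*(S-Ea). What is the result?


Elo update: delta = K * (S - Ea), where S = 0.5 (draws)
S - Ea = 0.5 - 0.9091 = -0.4091
Rating change = 10 * -0.4091
= -4.09

-4.09 rating points


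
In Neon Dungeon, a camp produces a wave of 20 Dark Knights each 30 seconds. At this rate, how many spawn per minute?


Spawns per minute = count * (60 / interval)
= 20 * (60 / 30)
= 20 * 2.0
= 40.0

40.0 per minute


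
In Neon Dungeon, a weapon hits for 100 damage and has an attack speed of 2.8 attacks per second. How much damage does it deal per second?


DPS = damage * attack_speed
= 100 * 2.8
= 280.0

280.0 DPS


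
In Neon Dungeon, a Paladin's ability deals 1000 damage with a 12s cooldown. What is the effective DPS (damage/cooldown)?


DPS = damage / cooldown
= 1000 / 12
= 83.33

83.33 DPS


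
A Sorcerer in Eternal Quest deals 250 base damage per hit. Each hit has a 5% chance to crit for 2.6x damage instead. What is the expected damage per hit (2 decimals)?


E[dmg] = base * (1 + crit_chance * (crit_mult - 1))
cc as decimal = 5/100 = 0.05
cm - 1 = 2.6 - 1 = 1.6
Bonus factor = 0.05 * 1.6 = 0.08
Total multiplier = 1 + 0.08 = 1.08
Expected damage = 250 * 1.08 = 270.00

270.00 damage


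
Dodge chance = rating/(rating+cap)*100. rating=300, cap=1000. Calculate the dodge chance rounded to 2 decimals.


dodge% = 300 / (300 + 1000) * 100
= 300 / 1300 * 100
= 0.230769 * 100
= 23.08%

23.08%


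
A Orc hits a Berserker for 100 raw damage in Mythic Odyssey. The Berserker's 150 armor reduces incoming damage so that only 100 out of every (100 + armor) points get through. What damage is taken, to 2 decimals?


actual = 100 * 100 / (100 + 150)
= 100 * 100 / 250
= 10000 / 250
= 40.00

40.00 damage


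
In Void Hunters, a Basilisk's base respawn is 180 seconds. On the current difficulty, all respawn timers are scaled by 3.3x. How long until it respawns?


Respawn time = base * multiplier
= 180 * 3.3
= 594.0 seconds

594.0 seconds


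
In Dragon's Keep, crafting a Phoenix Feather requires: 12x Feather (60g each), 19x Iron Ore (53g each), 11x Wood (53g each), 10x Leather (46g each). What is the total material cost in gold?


Cost breakdown:
  Feather: 12 * 60 = 720
  Iron Ore: 19 * 53 = 1007
  Wood: 11 * 53 = 583
  Leather: 10 * 46 = 460
Total = 720 + 1007 + 583 + 460 = 2770

2770 gold


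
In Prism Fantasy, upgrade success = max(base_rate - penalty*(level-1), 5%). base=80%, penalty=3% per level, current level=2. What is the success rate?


raw_rate = 80 - 3 * (2 - 1)
= 80 - 3 * 1
= 80 - 3
= 77
Apply floor: max(77, 5) = 77%

77%


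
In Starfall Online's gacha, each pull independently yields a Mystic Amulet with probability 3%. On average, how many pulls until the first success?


Expected pulls for a geometric distribution = 1/p = 100 / rate%
= 100 / 3
= 33.33

33.33 pulls


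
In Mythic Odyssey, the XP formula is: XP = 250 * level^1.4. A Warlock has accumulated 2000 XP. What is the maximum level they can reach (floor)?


XP = 250 * level^1.4, so level = (XP / 250)^(1/1.4)
= (2000 / 250)^(1/1.4)
= 8.0^0.7143
= 4.4164
Floor: level = 4

level 4


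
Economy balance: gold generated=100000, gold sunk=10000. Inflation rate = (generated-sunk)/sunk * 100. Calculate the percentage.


Net gold = 100000 - 10000 = 90000
Inflation rate = net / sunk * 100 = 90000 / 10000 * 100
= 9.0 * 100
= 900.00%

900.00%


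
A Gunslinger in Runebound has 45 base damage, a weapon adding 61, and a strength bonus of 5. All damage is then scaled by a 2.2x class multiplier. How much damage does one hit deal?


Sum base + weapon + str = 45 + 61 + 5 = 111
Multiply by 2.2:
111 * 2.2 = 244.2

244.2 damage


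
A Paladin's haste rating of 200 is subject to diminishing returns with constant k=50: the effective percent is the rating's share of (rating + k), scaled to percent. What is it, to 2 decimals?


effective% = rating / (rating + k) * 100
= 200 / (200 + 50) * 100
= 200 / 250 * 100
= 0.8 * 100
= 80.00%

80.00%


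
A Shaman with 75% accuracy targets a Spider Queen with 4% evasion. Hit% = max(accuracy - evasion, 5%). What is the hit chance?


accuracy - evasion = 75 - 4 = 71
Apply floor: max(71, 5) = 71
Hit chance = 71%

71%


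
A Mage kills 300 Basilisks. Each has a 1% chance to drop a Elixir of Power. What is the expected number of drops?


Expected drops = kills * (drop_rate / 100)
= 300 * (1 / 100)
= 300 * 0.01
= 3.0

3.0 drops


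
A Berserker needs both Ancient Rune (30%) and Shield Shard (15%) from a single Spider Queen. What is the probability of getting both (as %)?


For independent events, P(both) = P(A) * P(B)
= 30% * 15%
= 450 / 100 %
= 4.5%

4.5%


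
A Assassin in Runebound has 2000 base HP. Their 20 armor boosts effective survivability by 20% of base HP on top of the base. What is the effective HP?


EHP = 2000 * (1 + 20/100)
= 2000 * (1 + 0.2)
= 2000 * 1.2
= 2400.0

2400.0 EHP


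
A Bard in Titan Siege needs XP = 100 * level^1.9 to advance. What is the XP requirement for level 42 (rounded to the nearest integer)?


XP = 100 * level^1.9
Substitute level = 42:
XP = 100 * 42^1.9
= 100 * 1213.8741
= 121387

121387 XP


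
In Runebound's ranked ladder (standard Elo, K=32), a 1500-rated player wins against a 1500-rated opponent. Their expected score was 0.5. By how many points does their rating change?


Elo update: delta = K * (S - Ea), where S = 1 (wins)
S - Ea = 1 - 0.5 = 0.5
Rating change = 32 * 0.5
= 16.00

16.00 rating points


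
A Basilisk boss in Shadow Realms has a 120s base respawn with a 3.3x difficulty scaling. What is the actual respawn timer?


Respawn time = base * multiplier
= 120 * 3.3
= 396.0 seconds

396.0 seconds


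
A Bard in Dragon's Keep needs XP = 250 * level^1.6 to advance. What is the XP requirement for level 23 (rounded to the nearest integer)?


XP = 250 * level^1.6
Substitute level = 23:
XP = 250 * 23^1.6
= 250 * 150.9262
= 37732

37732 XP


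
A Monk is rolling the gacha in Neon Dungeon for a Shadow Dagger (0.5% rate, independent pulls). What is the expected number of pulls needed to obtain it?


Expected pulls for a geometric distribution = 1/p = 100 / rate%
= 100 / 0.5
= 200.0

200.0 pulls


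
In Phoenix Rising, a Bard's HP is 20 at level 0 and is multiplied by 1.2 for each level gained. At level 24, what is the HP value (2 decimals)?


value = base * growth^level
= 20 * 1.2^24
= 20 * 79.496847
= 1589.94

1589.94 HP


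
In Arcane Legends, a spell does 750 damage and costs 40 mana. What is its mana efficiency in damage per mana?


Efficiency = damage / mana
= 750 / 40
= 18.75

18.75 dmg/mana


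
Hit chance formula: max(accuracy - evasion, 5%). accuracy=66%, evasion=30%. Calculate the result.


accuracy - evasion = 66 - 30 = 36
Apply floor: max(36, 5) = 36
Hit chance = 36%

36%


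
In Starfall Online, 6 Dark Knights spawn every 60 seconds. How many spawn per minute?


Spawns per minute = count * (60 / interval)
= 6 * (60 / 60)
= 6 * 1.0
= 6.0

6.0 per minute


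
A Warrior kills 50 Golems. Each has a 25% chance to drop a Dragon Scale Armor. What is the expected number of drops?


Expected drops = kills * (drop_rate / 100)
= 50 * (25 / 100)
= 50 * 0.25
= 12.5

12.5 drops


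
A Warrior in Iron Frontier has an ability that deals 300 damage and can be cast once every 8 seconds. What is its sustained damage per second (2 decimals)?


DPS = damage / cooldown
= 300 / 8
= 37.50

37.50 DPS


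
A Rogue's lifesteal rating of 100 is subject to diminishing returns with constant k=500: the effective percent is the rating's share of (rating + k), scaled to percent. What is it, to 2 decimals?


effective% = rating / (rating + k) * 100
= 100 / (100 + 500) * 100
= 100 / 600 * 100
= 0.166667 * 100
= 16.67%

16.67%


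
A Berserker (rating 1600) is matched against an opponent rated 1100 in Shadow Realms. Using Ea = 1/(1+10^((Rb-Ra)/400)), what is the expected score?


Elo expected score: Ea = 1/(1 + 10^((Rb-Ra)/400))
Rb - Ra = 1100 - 1600 = -500
(Rb-Ra)/400 = -500/400 = -1.25
10^-1.25 = 0.056234
Ea = 1/(1 + 0.056234) = 1/1.056234 = 0.9468

0.9468


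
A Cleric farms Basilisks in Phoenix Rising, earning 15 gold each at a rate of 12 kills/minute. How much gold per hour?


Gold per minute = 15 * 12 = 180
Gold per hour = 180 * 60 = 10800

10800 gold/hour


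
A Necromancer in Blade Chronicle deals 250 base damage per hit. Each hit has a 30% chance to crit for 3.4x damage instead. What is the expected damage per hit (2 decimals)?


E[dmg] = base * (1 + crit_chance * (crit_mult - 1))
cc as decimal = 30/100 = 0.3
cm - 1 = 3.4 - 1 = 2.4
Bonus factor = 0.3 * 2.4 = 0.72
Total multiplier = 1 + 0.72 = 1.72
Expected damage = 250 * 1.72 = 430.00

430.00 damage


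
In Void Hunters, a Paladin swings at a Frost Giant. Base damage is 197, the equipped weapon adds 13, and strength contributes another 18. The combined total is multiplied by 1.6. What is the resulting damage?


Sum base + weapon + str = 197 + 13 + 18 = 228
Multiply by 1.6:
228 * 1.6 = 364.8

364.8 damage


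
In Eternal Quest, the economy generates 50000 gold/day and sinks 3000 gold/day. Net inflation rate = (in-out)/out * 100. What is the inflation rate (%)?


Net gold = 50000 - 3000 = 47000
Inflation rate = net / sunk * 100 = 47000 / 3000 * 100
= 15.666667 * 100
= 1566.67%

1566.67%


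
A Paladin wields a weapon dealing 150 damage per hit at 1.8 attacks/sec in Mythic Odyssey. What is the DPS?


DPS = damage * attack_speed
= 150 * 1.8
= 270.0

270.0 DPS


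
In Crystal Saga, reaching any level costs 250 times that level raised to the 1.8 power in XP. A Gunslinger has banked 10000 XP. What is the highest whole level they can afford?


XP = 250 * level^1.8, so level = (XP / 250)^(1/1.8)
= (10000 / 250)^(1/1.8)
= 40.0^0.5556
= 7.7631
Floor: level = 7

level 7


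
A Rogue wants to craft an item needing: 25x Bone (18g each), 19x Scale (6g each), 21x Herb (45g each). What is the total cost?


Cost breakdown:
  Bone: 25 * 18 = 450
  Scale: 19 * 6 = 114
  Herb: 21 * 45 = 945
Total = 450 + 114 + 945 = 1509

1509 gold


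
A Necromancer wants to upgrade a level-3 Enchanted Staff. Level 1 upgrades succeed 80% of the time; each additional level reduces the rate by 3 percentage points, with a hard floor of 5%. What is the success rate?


raw_rate = 80 - 3 * (3 - 1)
= 80 - 3 * 2
= 80 - 6
= 74
Apply floor: max(74, 5) = 74%

74%


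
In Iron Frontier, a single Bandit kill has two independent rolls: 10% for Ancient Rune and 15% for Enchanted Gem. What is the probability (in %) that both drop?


For independent events, P(both) = P(A) * P(B)
= 10% * 15%
= 150 / 100 %
= 1.5%

1.5%


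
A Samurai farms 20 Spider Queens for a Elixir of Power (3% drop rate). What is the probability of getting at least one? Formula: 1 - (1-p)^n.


P(at least one) = 1 - P(none) = 1 - (1-p)^n
p = 3/100 = 0.03
1 - p = 0.97
(1 - p)^20 = 0.97^20 = 0.543794
P(at least one) = 1 - 0.543794 = 0.4562

0.4562


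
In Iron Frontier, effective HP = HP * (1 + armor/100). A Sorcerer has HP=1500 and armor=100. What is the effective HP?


EHP = 1500 * (1 + 100/100)
= 1500 * (1 + 1.0)
= 1500 * 2.0
= 3000.0

3000.0 EHP


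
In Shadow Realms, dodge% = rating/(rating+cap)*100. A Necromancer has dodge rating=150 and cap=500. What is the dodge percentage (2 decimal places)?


dodge% = 150 / (150 + 500) * 100
= 150 / 650 * 100
= 0.230769 * 100
= 23.08%

23.08%


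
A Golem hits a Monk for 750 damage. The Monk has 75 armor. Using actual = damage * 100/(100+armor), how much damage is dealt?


actual = 750 * 100 / (100 + 75)
= 750 * 100 / 175
= 75000 / 175
= 428.57

428.57 damage


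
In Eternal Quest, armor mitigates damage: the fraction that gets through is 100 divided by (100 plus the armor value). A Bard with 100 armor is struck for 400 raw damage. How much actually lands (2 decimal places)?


actual = 400 * 100 / (100 + 100)
= 400 * 100 / 200
= 40000 / 200
= 200.00

200.00 damage


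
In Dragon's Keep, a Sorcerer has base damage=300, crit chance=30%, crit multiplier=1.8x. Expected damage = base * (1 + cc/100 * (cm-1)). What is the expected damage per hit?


E[dmg] = base * (1 + crit_chance * (crit_mult - 1))
cc as decimal = 30/100 = 0.3
cm - 1 = 1.8 - 1 = 0.8
Bonus factor = 0.3 * 0.8 = 0.24
Total multiplier = 1 + 0.24 = 1.24
Expected damage = 300 * 1.24 = 372.00

372.00 damage


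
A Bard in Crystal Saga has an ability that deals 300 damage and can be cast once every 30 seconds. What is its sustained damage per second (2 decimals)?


DPS = damage / cooldown
= 300 / 30
= 10.00

10.00 DPS


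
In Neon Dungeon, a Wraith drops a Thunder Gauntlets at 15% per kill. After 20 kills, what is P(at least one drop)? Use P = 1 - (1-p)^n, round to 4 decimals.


P(at least one) = 1 - P(none) = 1 - (1-p)^n
p = 15/100 = 0.15
1 - p = 0.85
(1 - p)^20 = 0.85^20 = 0.038760
P(at least one) = 1 - 0.038760 = 0.9612

0.9612


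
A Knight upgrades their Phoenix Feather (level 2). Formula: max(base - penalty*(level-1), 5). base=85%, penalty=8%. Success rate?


raw_rate = 85 - 8 * (2 - 1)
= 85 - 8 * 1
= 85 - 8
= 77
Apply floor: max(77, 5) = 77%

77%


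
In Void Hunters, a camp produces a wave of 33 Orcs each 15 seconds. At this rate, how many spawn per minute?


Spawns per minute = count * (60 / interval)
= 33 * (60 / 15)
= 33 * 4.0
= 132.0

132.0 per minute


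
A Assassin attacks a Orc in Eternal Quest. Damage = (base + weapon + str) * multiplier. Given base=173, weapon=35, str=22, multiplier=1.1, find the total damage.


Sum base + weapon + str = 173 + 35 + 22 = 230
Multiply by 1.1:
230 * 1.1 = 253.0

253.0 damage


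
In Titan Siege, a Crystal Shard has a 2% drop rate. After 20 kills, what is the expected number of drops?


Expected drops = kills * (drop_rate / 100)
= 20 * (2 / 100)
= 20 * 0.02
= 0.4

0.4 drops


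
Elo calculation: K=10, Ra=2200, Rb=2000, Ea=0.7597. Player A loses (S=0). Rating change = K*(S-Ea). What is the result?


Elo update: delta = K * (S - Ea), where S = 0 (loses)
S - Ea = 0 - 0.7597 = -0.7597
Rating change = 10 * -0.7597
= -7.60

-7.60 rating points


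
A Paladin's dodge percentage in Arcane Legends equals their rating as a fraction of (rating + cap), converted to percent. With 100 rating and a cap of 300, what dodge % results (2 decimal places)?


dodge% = 100 / (100 + 300) * 100
= 100 / 400 * 100
= 0.25 * 100
= 25.00%

25.00%


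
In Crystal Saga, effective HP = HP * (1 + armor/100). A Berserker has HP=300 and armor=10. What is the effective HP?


EHP = 300 * (1 + 10/100)
= 300 * (1 + 0.1)
= 300 * 1.1
= 330.0

330.0 EHP


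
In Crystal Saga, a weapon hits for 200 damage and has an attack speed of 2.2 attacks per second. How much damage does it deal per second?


DPS = damage * attack_speed
= 200 * 2.2
= 440.0

440.0 DPS


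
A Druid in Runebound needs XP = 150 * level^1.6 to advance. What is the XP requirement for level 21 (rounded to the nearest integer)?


XP = 150 * level^1.6
Substitute level = 21:
XP = 150 * 21^1.6
= 150 * 130.4821
= 19572

19572 XP


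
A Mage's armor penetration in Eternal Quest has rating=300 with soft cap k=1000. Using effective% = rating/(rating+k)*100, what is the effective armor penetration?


effective% = rating / (rating + k) * 100
= 300 / (300 + 1000) * 100
= 300 / 1300 * 100
= 0.230769 * 100
= 23.08%

23.08%


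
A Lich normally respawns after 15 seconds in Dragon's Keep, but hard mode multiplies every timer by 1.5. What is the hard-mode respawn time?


Respawn time = base * multiplier
= 15 * 1.5
= 22.5 seconds

22.5 seconds


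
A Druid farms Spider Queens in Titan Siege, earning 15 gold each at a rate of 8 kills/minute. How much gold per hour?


Gold per minute = 15 * 8 = 120
Gold per hour = 120 * 60 = 7200

7200 gold/hour


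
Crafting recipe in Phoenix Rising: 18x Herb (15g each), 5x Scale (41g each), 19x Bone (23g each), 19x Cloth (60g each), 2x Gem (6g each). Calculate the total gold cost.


Cost breakdown:
  Herb: 18 * 15 = 270
  Scale: 5 * 41 = 205
  Bone: 19 * 23 = 437
  Cloth: 19 * 60 = 1140
  Gem: 2 * 6 = 12
Total = 270 + 205 + 437 + 1140 + 12 = 2064

2064 gold


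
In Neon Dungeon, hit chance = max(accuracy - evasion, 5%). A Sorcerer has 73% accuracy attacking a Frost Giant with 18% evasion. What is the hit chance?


accuracy - evasion = 73 - 18 = 55
Apply floor: max(55, 5) = 55
Hit chance = 55%

55%


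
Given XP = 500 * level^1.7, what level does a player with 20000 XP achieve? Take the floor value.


XP = 500 * level^1.7, so level = (XP / 500)^(1/1.7)
= (20000 / 500)^(1/1.7)
= 40.0^0.5882
= 8.7577
Floor: level = 8

level 8


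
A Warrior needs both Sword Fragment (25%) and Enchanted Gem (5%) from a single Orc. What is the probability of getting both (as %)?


For independent events, P(both) = P(A) * P(B)
= 25% * 5%
= 125 / 100 %
= 1.25%

1.25%


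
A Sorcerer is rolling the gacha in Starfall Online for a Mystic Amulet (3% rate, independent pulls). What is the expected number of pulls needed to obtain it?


Expected pulls for a geometric distribution = 1/p = 100 / rate%
= 100 / 3
= 33.33

33.33 pulls


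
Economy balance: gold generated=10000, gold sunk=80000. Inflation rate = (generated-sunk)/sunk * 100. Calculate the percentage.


Net gold = 10000 - 80000 = -70000
Inflation rate = net / sunk * 100 = -70000 / 80000 * 100
= -0.875 * 100
= -87.50%

-87.50%


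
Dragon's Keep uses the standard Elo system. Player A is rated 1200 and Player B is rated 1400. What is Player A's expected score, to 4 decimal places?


Elo expected score: Ea = 1/(1 + 10^((Rb-Ra)/400))
Rb - Ra = 1400 - 1200 = 200
(Rb-Ra)/400 = 200/400 = 0.5
10^0.5 = 3.162278
Ea = 1/(1 + 3.162278) = 1/4.162278 = 0.2403

0.2403


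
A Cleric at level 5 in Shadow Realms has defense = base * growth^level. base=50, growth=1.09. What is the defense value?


value = base * growth^level
= 50 * 1.09^5
= 50 * 1.538624
= 76.93

76.93 defense


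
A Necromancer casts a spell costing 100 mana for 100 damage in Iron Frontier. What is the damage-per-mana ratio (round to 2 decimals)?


Efficiency = damage / mana
= 100 / 100
= 1.00

1.00 dmg/mana


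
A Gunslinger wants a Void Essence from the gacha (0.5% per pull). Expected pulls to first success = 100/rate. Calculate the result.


Expected pulls for a geometric distribution = 1/p = 100 / rate%
= 100 / 0.5
= 200.0

200.0 pulls


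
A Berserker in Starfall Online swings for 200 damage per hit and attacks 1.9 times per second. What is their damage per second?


DPS = damage * attack_speed
= 200 * 1.9
= 380.0

380.0 DPS


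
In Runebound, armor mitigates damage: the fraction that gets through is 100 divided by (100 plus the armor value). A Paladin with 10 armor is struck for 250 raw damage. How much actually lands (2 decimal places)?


actual = 250 * 100 / (100 + 10)
= 250 * 100 / 110
= 25000 / 110
= 227.27

227.27 damage


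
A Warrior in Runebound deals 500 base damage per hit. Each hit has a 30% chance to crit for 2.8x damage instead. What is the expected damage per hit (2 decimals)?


E[dmg] = base * (1 + crit_chance * (crit_mult - 1))
cc as decimal = 30/100 = 0.3
cm - 1 = 2.8 - 1 = 1.8
Bonus factor = 0.3 * 1.8 = 0.54
Total multiplier = 1 + 0.54 = 1.54
Expected damage = 500 * 1.54 = 770.00

770.00 damage


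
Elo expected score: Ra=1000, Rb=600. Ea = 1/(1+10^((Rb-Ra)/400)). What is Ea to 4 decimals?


Elo expected score: Ea = 1/(1 + 10^((Rb-Ra)/400))
Rb - Ra = 600 - 1000 = -400
(Rb-Ra)/400 = -400/400 = -1.0
10^-1.0 = 0.1
Ea = 1/(1 + 0.1) = 1/1.1 = 0.9091

0.9091


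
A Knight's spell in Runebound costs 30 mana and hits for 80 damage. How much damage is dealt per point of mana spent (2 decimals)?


Efficiency = damage / mana
= 80 / 30
= 2.67

2.67 dmg/mana


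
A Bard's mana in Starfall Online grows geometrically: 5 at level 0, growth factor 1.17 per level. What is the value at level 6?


value = base * growth^level
= 5 * 1.17^6
= 5 * 2.565164
= 12.83

12.83 mana


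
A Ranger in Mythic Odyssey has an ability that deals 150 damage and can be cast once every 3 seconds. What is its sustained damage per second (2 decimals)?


DPS = damage / cooldown
= 150 / 3
= 50.00

50.00 DPS


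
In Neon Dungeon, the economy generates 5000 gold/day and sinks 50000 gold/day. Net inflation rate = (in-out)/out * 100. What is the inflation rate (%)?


Net gold = 5000 - 50000 = -45000
Inflation rate = net / sunk * 100 = -45000 / 50000 * 100
= -0.9 * 100
= -90.00%

-90.00%


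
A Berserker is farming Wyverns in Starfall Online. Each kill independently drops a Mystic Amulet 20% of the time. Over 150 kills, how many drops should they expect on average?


Expected drops = kills * (drop_rate / 100)
= 150 * (20 / 100)
= 150 * 0.2
= 30.0

30.0 drops


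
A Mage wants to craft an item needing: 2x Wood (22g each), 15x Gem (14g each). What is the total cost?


Cost breakdown:
  Wood: 2 * 22 = 44
  Gem: 15 * 14 = 210
Total = 44 + 210 = 254

254 gold


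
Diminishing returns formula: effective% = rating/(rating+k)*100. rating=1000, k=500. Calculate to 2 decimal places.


effective% = rating / (rating + k) * 100
= 1000 / (1000 + 500) * 100
= 1000 / 1500 * 100
= 0.666667 * 100
= 66.67%

66.67%


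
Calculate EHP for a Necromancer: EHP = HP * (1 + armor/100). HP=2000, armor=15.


EHP = 2000 * (1 + 15/100)
= 2000 * (1 + 0.15)
= 2000 * 1.15
= 2300.0

2300.0 EHP


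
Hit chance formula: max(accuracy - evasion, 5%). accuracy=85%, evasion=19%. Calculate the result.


accuracy - evasion = 85 - 19 = 66
Apply floor: max(66, 5) = 66
Hit chance = 66%

66%


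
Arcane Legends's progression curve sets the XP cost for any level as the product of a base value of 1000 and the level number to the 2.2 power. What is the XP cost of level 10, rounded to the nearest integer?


XP = 1000 * level^2.2
Substitute level = 10:
XP = 1000 * 10^2.2
= 1000 * 158.4893
= 158489

158489 XP


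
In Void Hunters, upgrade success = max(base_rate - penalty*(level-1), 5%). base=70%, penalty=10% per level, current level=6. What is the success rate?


raw_rate = 70 - 10 * (6 - 1)
= 70 - 10 * 5
= 70 - 50
= 20
Apply floor: max(20, 5) = 20%

20%


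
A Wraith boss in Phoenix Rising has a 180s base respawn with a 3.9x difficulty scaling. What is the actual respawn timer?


Respawn time = base * multiplier
= 180 * 3.9
= 702.0 seconds

702.0 seconds


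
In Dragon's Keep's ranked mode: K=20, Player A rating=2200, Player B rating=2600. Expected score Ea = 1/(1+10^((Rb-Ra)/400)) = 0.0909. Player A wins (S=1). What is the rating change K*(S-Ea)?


Elo update: delta = K * (S - Ea), where S = 1 (wins)
S - Ea = 1 - 0.0909 = 0.9091
Rating change = 20 * 0.9091
= 18.18

18.18 rating points


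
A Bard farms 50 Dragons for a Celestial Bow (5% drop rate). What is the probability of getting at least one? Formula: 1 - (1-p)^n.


P(at least one) = 1 - P(none) = 1 - (1-p)^n
p = 5/100 = 0.05
1 - p = 0.95
(1 - p)^50 = 0.95^50 = 0.076945
P(at least one) = 1 - 0.076945 = 0.9231

0.9231


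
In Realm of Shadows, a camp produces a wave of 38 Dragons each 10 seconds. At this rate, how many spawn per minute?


Spawns per minute = count * (60 / interval)
= 38 * (60 / 10)
= 38 * 6.0
= 228.0

228.0 per minute


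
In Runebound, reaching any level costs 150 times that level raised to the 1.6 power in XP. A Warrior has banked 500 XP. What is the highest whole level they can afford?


XP = 150 * level^1.6, so level = (XP / 150)^(1/1.6)
= (500 / 150)^(1/1.6)
= 3.3333^0.625
= 2.1223
Floor: level = 2

level 2


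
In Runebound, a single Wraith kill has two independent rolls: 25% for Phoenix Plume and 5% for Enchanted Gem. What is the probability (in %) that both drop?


For independent events, P(both) = P(A) * P(B)
= 25% * 5%
= 125 / 100 %
= 1.25%

1.25%


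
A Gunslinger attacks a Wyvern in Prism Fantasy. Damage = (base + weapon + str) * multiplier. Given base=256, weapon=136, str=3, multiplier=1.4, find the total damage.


Sum base + weapon + str = 256 + 136 + 3 = 395
Multiply by 1.4:
395 * 1.4 = 553.0

553.0 damage


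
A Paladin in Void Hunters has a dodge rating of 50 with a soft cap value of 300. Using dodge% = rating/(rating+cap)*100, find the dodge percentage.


dodge% = 50 / (50 + 300) * 100
= 50 / 350 * 100
= 0.142857 * 100
= 14.29%

14.29%


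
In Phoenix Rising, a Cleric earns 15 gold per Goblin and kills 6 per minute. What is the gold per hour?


Gold per minute = 15 * 6 = 90
Gold per hour = 90 * 60 = 5400

5400 gold/hour


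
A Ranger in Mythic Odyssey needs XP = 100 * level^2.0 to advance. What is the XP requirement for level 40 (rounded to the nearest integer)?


XP = 100 * level^2.0
Substitute level = 40:
XP = 100 * 40^2.0
= 100 * 1600.0
= 160000

160000 XP


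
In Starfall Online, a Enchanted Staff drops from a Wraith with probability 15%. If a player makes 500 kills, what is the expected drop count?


Expected drops = kills * (drop_rate / 100)
= 500 * (15 / 100)
= 500 * 0.15
= 75.0

75.0 drops


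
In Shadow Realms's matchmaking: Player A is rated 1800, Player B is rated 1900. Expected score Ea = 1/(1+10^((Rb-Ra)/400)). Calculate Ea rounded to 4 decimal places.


Elo expected score: Ea = 1/(1 + 10^((Rb-Ra)/400))
Rb - Ra = 1900 - 1800 = 100
(Rb-Ra)/400 = 100/400 = 0.25
10^0.25 = 1.778279
Ea = 1/(1 + 1.778279) = 1/2.778279 = 0.3599

0.3599


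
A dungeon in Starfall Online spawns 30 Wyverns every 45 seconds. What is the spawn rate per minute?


Spawns per minute = count * (60 / interval)
= 30 * (60 / 45)
= 30 * 1.3333
= 40.0

40.0 per minute


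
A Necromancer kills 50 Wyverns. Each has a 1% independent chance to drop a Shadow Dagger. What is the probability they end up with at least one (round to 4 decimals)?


P(at least one) = 1 - P(none) = 1 - (1-p)^n
p = 1/100 = 0.01
1 - p = 0.99
(1 - p)^50 = 0.99^50 = 0.605006
P(at least one) = 1 - 0.605006 = 0.3950

0.3950


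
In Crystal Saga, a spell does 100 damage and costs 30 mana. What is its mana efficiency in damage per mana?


Efficiency = damage / mana
= 100 / 30
= 3.33

3.33 dmg/mana


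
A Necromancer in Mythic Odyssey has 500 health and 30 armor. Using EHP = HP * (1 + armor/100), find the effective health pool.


EHP = 500 * (1 + 30/100)
= 500 * (1 + 0.3)
= 500 * 1.3
= 650.0

650.0 EHP


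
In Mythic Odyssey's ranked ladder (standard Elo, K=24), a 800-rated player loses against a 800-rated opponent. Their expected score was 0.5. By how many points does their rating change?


Elo update: delta = K * (S - Ea), where S = 0 (loses)
S - Ea = 0 - 0.5 = -0.5
Rating change = 24 * -0.5
= -12.00

-12.00 rating points


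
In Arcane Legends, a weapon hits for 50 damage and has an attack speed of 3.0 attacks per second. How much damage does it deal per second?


DPS = damage * attack_speed
= 50 * 3.0
= 150.0

150.0 DPS


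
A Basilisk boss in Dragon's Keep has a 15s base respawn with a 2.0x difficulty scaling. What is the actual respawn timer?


Respawn time = base * multiplier
= 15 * 2.0
= 30.0 seconds

30.0 seconds


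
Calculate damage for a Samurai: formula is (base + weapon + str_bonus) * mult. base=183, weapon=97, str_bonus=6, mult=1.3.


Sum base + weapon + str = 183 + 97 + 6 = 286
Multiply by 1.3:
286 * 1.3 = 371.8

371.8 damage


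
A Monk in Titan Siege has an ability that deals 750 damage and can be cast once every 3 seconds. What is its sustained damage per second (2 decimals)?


DPS = damage / cooldown
= 750 / 3
= 250.00

250.00 DPS


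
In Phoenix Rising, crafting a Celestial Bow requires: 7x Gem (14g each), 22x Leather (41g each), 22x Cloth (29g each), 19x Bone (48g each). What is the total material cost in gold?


Cost breakdown:
  Gem: 7 * 14 = 98
  Leather: 22 * 41 = 902
  Cloth: 22 * 29 = 638
  Bone: 19 * 48 = 912
Total = 98 + 902 + 638 + 912 = 2550

2550 gold


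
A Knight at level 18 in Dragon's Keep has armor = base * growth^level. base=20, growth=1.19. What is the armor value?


value = base * growth^level
= 20 * 1.19^18
= 20 * 22.900518
= 458.01

458.01 armor


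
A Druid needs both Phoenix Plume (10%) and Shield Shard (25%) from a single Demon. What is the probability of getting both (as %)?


For independent events, P(both) = P(A) * P(B)
= 10% * 25%
= 250 / 100 %
= 2.5%

2.5%


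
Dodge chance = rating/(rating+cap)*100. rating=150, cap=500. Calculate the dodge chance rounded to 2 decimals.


dodge% = 150 / (150 + 500) * 100
= 150 / 650 * 100
= 0.230769 * 100
= 23.08%

23.08%


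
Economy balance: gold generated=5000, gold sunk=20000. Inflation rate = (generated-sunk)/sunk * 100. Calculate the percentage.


Net gold = 5000 - 20000 = -15000
Inflation rate = net / sunk * 100 = -15000 / 20000 * 100
= -0.75 * 100
= -75.00%

-75.00%


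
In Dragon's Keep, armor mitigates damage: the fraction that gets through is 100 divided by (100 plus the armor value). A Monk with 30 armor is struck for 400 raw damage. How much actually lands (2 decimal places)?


actual = 400 * 100 / (100 + 30)
= 400 * 100 / 130
= 40000 / 130
= 307.69

307.69 damage


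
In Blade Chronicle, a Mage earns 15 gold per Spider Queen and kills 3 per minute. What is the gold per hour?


Gold per minute = 15 * 3 = 45
Gold per hour = 45 * 60 = 2700

2700 gold/hour


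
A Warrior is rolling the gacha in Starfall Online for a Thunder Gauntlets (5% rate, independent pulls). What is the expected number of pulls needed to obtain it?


Expected pulls for a geometric distribution = 1/p = 100 / rate%
= 100 / 5
= 20.0

20.0 pulls


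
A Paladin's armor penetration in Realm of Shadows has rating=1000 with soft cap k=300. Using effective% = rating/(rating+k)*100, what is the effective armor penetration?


effective% = rating / (rating + k) * 100
= 1000 / (1000 + 300) * 100
= 1000 / 1300 * 100
= 0.769231 * 100
= 76.92%

76.92%


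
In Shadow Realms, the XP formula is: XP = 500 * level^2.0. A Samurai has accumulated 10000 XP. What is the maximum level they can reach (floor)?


XP = 500 * level^2.0, so level = (XP / 500)^(1/2.0)
= (10000 / 500)^(1/2.0)
= 20.0^0.5
= 4.4721
Floor: level = 4

level 4


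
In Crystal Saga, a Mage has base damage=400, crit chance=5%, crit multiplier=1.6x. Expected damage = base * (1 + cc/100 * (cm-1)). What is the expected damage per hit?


E[dmg] = base * (1 + crit_chance * (crit_mult - 1))
cc as decimal = 5/100 = 0.05
cm - 1 = 1.6 - 1 = 0.6
Bonus factor = 0.05 * 0.6 = 0.03
Total multiplier = 1 + 0.03 = 1.03
Expected damage = 400 * 1.03 = 412.00

412.00 damage


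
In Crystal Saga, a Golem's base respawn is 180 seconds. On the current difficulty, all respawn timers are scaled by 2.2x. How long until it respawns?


Respawn time = base * multiplier
= 180 * 2.2
= 396.0 seconds

396.0 seconds


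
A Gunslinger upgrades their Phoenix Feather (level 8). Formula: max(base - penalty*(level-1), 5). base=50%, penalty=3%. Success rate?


raw_rate = 50 - 3 * (8 - 1)
= 50 - 3 * 7
= 50 - 21
= 29
Apply floor: max(29, 5) = 29%

29%


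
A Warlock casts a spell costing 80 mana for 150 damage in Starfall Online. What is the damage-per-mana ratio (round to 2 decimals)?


Efficiency = damage / mana
= 150 / 80
= 1.88

1.88 dmg/mana


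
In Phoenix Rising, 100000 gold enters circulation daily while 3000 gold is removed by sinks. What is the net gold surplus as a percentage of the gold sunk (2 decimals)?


Net gold = 100000 - 3000 = 97000
Inflation rate = net / sunk * 100 = 97000 / 3000 * 100
= 32.333333 * 100
= 3233.33%

3233.33%


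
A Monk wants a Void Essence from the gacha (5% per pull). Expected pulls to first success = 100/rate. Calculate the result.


Expected pulls for a geometric distribution = 1/p = 100 / rate%
= 100 / 5
= 20.0

20.0 pulls


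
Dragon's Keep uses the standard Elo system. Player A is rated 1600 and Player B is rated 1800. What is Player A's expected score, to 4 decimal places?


Elo expected score: Ea = 1/(1 + 10^((Rb-Ra)/400))
Rb - Ra = 1800 - 1600 = 200
(Rb-Ra)/400 = 200/400 = 0.5
10^0.5 = 3.162278
Ea = 1/(1 + 3.162278) = 1/4.162278 = 0.2403

0.2403


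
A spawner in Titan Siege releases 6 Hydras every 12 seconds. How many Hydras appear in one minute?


Spawns per minute = count * (60 / interval)
= 6 * (60 / 12)
= 6 * 5.0
= 30.0

30.0 per minute


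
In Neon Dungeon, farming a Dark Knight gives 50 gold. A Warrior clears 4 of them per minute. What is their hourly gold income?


Gold per minute = 50 * 4 = 200
Gold per hour = 200 * 60 = 12000

12000 gold/hour


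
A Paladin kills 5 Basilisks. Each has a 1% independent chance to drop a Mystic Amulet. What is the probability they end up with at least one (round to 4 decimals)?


P(at least one) = 1 - P(none) = 1 - (1-p)^n
p = 1/100 = 0.01
1 - p = 0.99
(1 - p)^5 = 0.99^5 = 0.950990
P(at least one) = 1 - 0.950990 = 0.0490

0.0490
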